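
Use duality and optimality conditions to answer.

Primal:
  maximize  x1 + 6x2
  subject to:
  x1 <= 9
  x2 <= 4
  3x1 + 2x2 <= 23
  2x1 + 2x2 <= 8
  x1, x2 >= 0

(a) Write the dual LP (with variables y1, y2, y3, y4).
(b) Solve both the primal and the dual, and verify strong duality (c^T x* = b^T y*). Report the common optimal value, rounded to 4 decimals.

The standard primal-dual pair for 'max c^T x s.t. A x <= b, x >= 0' is:
  Dual:  min b^T y  s.t.  A^T y >= c,  y >= 0.

So the dual LP is:
  minimize  9y1 + 4y2 + 23y3 + 8y4
  subject to:
    y1 + 3y3 + 2y4 >= 1
    y2 + 2y3 + 2y4 >= 6
    y1, y2, y3, y4 >= 0

Solving the primal: x* = (0, 4).
  primal value c^T x* = 24.
Solving the dual: y* = (0, 5, 0, 0.5).
  dual value b^T y* = 24.
Strong duality: c^T x* = b^T y*. Confirmed.

24


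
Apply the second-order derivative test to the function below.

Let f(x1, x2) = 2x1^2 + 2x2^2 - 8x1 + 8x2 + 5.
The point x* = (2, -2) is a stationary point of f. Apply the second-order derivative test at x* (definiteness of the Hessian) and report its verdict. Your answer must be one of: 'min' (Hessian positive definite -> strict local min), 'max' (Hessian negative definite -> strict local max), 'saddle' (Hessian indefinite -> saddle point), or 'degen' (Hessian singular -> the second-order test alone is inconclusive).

Compute the Hessian H = grad^2 f:
  H = [[4, 0], [0, 4]]
Verify stationarity: grad f(x*) = H x* + g = (0, 0).
Eigenvalues of H: 4, 4.
Both eigenvalues > 0, so H is positive definite -> x* is a strict local min.

min


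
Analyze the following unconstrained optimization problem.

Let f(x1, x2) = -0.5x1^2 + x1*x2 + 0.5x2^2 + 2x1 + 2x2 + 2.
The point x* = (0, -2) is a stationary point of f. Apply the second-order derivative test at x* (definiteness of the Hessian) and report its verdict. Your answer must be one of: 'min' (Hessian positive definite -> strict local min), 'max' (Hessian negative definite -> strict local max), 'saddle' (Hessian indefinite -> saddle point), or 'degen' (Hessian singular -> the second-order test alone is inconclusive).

Compute the Hessian H = grad^2 f:
  H = [[-1, 1], [1, 1]]
Verify stationarity: grad f(x*) = H x* + g = (0, 0).
Eigenvalues of H: -1.4142, 1.4142.
Eigenvalues have mixed signs, so H is indefinite -> x* is a saddle point.

saddle


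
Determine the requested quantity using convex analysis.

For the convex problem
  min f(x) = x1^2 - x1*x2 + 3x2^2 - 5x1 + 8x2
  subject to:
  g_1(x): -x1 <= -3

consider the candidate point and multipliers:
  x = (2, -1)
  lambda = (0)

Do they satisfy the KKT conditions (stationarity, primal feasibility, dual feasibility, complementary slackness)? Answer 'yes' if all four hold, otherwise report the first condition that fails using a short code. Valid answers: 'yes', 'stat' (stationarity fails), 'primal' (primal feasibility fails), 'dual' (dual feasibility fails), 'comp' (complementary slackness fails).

Gradient of f: grad f(x) = Q x + c = (0, 0)
Constraint values g_i(x) = a_i^T x - b_i:
  g_1((2, -1)) = 1
Stationarity residual: grad f(x) + sum_i lambda_i a_i = (0, 0)
  -> stationarity OK
Primal feasibility (all g_i <= 0): FAILS
Dual feasibility (all lambda_i >= 0): OK
Complementary slackness (lambda_i * g_i(x) = 0 for all i): OK

Verdict: the first failing condition is primal_feasibility -> primal.

primal


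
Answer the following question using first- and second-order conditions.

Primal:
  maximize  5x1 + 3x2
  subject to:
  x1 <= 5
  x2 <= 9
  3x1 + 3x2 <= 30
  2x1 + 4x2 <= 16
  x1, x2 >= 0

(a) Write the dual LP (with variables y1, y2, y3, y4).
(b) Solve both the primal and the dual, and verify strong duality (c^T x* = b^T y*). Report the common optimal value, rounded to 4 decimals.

The standard primal-dual pair for 'max c^T x s.t. A x <= b, x >= 0' is:
  Dual:  min b^T y  s.t.  A^T y >= c,  y >= 0.

So the dual LP is:
  minimize  5y1 + 9y2 + 30y3 + 16y4
  subject to:
    y1 + 3y3 + 2y4 >= 5
    y2 + 3y3 + 4y4 >= 3
    y1, y2, y3, y4 >= 0

Solving the primal: x* = (5, 1.5).
  primal value c^T x* = 29.5.
Solving the dual: y* = (3.5, 0, 0, 0.75).
  dual value b^T y* = 29.5.
Strong duality: c^T x* = b^T y*. Confirmed.

29.5


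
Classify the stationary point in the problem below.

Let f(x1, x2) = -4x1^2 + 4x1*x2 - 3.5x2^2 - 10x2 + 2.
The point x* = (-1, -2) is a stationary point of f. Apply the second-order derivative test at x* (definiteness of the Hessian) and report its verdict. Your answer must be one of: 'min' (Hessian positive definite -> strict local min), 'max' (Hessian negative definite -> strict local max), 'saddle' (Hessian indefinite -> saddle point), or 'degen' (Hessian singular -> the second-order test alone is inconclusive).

Compute the Hessian H = grad^2 f:
  H = [[-8, 4], [4, -7]]
Verify stationarity: grad f(x*) = H x* + g = (0, 0).
Eigenvalues of H: -11.5311, -3.4689.
Both eigenvalues < 0, so H is negative definite -> x* is a strict local max.

max


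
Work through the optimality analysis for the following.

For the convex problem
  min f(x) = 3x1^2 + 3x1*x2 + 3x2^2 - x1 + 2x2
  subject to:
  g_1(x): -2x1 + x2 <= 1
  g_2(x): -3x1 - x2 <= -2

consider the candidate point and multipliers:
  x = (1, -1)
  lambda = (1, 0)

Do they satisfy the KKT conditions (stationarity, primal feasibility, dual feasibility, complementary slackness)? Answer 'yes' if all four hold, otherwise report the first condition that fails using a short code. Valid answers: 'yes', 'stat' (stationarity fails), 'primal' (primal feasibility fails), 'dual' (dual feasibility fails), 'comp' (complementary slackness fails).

Gradient of f: grad f(x) = Q x + c = (2, -1)
Constraint values g_i(x) = a_i^T x - b_i:
  g_1((1, -1)) = -4
  g_2((1, -1)) = 0
Stationarity residual: grad f(x) + sum_i lambda_i a_i = (0, 0)
  -> stationarity OK
Primal feasibility (all g_i <= 0): OK
Dual feasibility (all lambda_i >= 0): OK
Complementary slackness (lambda_i * g_i(x) = 0 for all i): FAILS

Verdict: the first failing condition is complementary_slackness -> comp.

comp


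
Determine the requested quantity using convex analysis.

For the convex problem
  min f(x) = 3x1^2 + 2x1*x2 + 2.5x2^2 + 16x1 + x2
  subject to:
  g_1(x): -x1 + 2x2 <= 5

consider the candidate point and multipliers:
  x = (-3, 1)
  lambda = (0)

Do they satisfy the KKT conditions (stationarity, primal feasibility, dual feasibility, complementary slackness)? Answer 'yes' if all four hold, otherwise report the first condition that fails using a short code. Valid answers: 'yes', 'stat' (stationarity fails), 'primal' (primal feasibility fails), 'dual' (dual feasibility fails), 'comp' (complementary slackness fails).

Gradient of f: grad f(x) = Q x + c = (0, 0)
Constraint values g_i(x) = a_i^T x - b_i:
  g_1((-3, 1)) = 0
Stationarity residual: grad f(x) + sum_i lambda_i a_i = (0, 0)
  -> stationarity OK
Primal feasibility (all g_i <= 0): OK
Dual feasibility (all lambda_i >= 0): OK
Complementary slackness (lambda_i * g_i(x) = 0 for all i): OK

Verdict: yes, KKT holds.

yes


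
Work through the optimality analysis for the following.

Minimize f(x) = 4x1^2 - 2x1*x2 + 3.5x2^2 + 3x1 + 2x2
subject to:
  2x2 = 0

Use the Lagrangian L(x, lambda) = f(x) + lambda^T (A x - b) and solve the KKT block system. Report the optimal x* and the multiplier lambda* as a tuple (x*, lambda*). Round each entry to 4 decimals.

Form the Lagrangian:
  L(x, lambda) = (1/2) x^T Q x + c^T x + lambda^T (A x - b)
Stationarity (grad_x L = 0): Q x + c + A^T lambda = 0.
Primal feasibility: A x = b.

This gives the KKT block system:
  [ Q   A^T ] [ x     ]   [-c ]
  [ A    0  ] [ lambda ] = [ b ]

Solving the linear system:
  x*      = (-0.375, 0)
  lambda* = (-1.375)
  f(x*)   = -0.5625

x* = (-0.375, 0), lambda* = (-1.375)


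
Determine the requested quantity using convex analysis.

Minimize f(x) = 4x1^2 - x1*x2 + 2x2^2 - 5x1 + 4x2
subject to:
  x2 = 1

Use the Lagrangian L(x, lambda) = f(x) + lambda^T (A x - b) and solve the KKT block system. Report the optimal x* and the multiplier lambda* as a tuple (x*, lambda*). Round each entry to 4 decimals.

Form the Lagrangian:
  L(x, lambda) = (1/2) x^T Q x + c^T x + lambda^T (A x - b)
Stationarity (grad_x L = 0): Q x + c + A^T lambda = 0.
Primal feasibility: A x = b.

This gives the KKT block system:
  [ Q   A^T ] [ x     ]   [-c ]
  [ A    0  ] [ lambda ] = [ b ]

Solving the linear system:
  x*      = (0.75, 1)
  lambda* = (-7.25)
  f(x*)   = 3.75

x* = (0.75, 1), lambda* = (-7.25)


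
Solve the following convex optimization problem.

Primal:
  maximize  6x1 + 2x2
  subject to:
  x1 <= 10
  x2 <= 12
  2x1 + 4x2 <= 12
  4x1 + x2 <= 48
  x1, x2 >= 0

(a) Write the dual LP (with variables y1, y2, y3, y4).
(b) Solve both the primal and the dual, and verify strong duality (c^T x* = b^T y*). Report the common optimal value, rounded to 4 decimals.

The standard primal-dual pair for 'max c^T x s.t. A x <= b, x >= 0' is:
  Dual:  min b^T y  s.t.  A^T y >= c,  y >= 0.

So the dual LP is:
  minimize  10y1 + 12y2 + 12y3 + 48y4
  subject to:
    y1 + 2y3 + 4y4 >= 6
    y2 + 4y3 + y4 >= 2
    y1, y2, y3, y4 >= 0

Solving the primal: x* = (6, 0).
  primal value c^T x* = 36.
Solving the dual: y* = (0, 0, 3, 0).
  dual value b^T y* = 36.
Strong duality: c^T x* = b^T y*. Confirmed.

36


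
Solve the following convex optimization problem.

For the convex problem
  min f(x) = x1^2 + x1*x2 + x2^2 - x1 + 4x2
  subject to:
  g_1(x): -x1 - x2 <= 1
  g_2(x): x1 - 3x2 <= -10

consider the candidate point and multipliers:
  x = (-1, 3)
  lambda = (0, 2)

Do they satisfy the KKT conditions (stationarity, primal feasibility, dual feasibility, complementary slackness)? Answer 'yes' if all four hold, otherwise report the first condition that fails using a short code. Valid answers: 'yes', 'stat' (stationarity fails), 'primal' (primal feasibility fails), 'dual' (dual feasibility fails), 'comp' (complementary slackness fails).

Gradient of f: grad f(x) = Q x + c = (0, 9)
Constraint values g_i(x) = a_i^T x - b_i:
  g_1((-1, 3)) = -3
  g_2((-1, 3)) = 0
Stationarity residual: grad f(x) + sum_i lambda_i a_i = (2, 3)
  -> stationarity FAILS
Primal feasibility (all g_i <= 0): OK
Dual feasibility (all lambda_i >= 0): OK
Complementary slackness (lambda_i * g_i(x) = 0 for all i): OK

Verdict: the first failing condition is stationarity -> stat.

stat


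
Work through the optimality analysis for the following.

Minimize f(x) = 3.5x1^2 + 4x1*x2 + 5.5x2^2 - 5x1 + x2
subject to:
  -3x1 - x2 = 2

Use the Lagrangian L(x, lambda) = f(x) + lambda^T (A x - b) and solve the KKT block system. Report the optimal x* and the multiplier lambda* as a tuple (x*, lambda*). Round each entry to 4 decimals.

Form the Lagrangian:
  L(x, lambda) = (1/2) x^T Q x + c^T x + lambda^T (A x - b)
Stationarity (grad_x L = 0): Q x + c + A^T lambda = 0.
Primal feasibility: A x = b.

This gives the KKT block system:
  [ Q   A^T ] [ x     ]   [-c ]
  [ A    0  ] [ lambda ] = [ b ]

Solving the linear system:
  x*      = (-0.6098, -0.1707)
  lambda* = (-3.3171)
  f(x*)   = 4.7561

x* = (-0.6098, -0.1707), lambda* = (-3.3171)


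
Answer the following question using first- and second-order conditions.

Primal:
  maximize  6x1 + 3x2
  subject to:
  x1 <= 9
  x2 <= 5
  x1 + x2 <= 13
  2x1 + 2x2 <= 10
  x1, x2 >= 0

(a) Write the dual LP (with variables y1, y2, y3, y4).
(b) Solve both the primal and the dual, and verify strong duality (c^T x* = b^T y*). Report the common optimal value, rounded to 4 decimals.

The standard primal-dual pair for 'max c^T x s.t. A x <= b, x >= 0' is:
  Dual:  min b^T y  s.t.  A^T y >= c,  y >= 0.

So the dual LP is:
  minimize  9y1 + 5y2 + 13y3 + 10y4
  subject to:
    y1 + y3 + 2y4 >= 6
    y2 + y3 + 2y4 >= 3
    y1, y2, y3, y4 >= 0

Solving the primal: x* = (5, 0).
  primal value c^T x* = 30.
Solving the dual: y* = (0, 0, 0, 3).
  dual value b^T y* = 30.
Strong duality: c^T x* = b^T y*. Confirmed.

30


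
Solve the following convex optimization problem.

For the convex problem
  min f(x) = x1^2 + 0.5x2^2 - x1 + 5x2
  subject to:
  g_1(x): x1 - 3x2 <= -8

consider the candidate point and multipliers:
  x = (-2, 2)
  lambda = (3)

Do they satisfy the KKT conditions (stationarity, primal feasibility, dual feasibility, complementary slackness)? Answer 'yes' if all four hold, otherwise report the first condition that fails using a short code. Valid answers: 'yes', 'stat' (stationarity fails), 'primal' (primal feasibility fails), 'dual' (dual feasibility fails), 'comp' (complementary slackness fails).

Gradient of f: grad f(x) = Q x + c = (-5, 7)
Constraint values g_i(x) = a_i^T x - b_i:
  g_1((-2, 2)) = 0
Stationarity residual: grad f(x) + sum_i lambda_i a_i = (-2, -2)
  -> stationarity FAILS
Primal feasibility (all g_i <= 0): OK
Dual feasibility (all lambda_i >= 0): OK
Complementary slackness (lambda_i * g_i(x) = 0 for all i): OK

Verdict: the first failing condition is stationarity -> stat.

stat


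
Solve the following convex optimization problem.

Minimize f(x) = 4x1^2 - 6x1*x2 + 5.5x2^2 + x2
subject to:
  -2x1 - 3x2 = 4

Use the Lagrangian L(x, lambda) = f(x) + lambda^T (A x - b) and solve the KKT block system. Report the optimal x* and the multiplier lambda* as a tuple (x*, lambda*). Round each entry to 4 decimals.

Form the Lagrangian:
  L(x, lambda) = (1/2) x^T Q x + c^T x + lambda^T (A x - b)
Stationarity (grad_x L = 0): Q x + c + A^T lambda = 0.
Primal feasibility: A x = b.

This gives the KKT block system:
  [ Q   A^T ] [ x     ]   [-c ]
  [ A    0  ] [ lambda ] = [ b ]

Solving the linear system:
  x*      = (-0.8191, -0.7872)
  lambda* = (-0.9149)
  f(x*)   = 1.4362

x* = (-0.8191, -0.7872), lambda* = (-0.9149)


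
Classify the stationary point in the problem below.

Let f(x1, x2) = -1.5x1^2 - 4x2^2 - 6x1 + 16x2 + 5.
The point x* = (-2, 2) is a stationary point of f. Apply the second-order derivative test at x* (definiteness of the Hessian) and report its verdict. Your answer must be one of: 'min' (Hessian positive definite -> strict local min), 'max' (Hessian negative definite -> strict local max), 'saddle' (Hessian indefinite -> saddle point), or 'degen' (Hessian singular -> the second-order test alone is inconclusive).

Compute the Hessian H = grad^2 f:
  H = [[-3, 0], [0, -8]]
Verify stationarity: grad f(x*) = H x* + g = (0, 0).
Eigenvalues of H: -8, -3.
Both eigenvalues < 0, so H is negative definite -> x* is a strict local max.

max


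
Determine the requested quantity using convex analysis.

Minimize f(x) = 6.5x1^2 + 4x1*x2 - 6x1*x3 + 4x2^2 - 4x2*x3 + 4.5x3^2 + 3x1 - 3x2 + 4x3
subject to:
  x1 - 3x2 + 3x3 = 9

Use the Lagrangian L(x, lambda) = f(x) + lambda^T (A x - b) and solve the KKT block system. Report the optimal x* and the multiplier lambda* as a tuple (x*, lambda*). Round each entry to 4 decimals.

Form the Lagrangian:
  L(x, lambda) = (1/2) x^T Q x + c^T x + lambda^T (A x - b)
Stationarity (grad_x L = 0): Q x + c + A^T lambda = 0.
Primal feasibility: A x = b.

This gives the KKT block system:
  [ Q   A^T ] [ x     ]   [-c ]
  [ A    0  ] [ lambda ] = [ b ]

Solving the linear system:
  x*      = (1.1399, -1.3134, 1.3067)
  lambda* = (-4.7248)
  f(x*)   = 27.5546

x* = (1.1399, -1.3134, 1.3067), lambda* = (-4.7248)


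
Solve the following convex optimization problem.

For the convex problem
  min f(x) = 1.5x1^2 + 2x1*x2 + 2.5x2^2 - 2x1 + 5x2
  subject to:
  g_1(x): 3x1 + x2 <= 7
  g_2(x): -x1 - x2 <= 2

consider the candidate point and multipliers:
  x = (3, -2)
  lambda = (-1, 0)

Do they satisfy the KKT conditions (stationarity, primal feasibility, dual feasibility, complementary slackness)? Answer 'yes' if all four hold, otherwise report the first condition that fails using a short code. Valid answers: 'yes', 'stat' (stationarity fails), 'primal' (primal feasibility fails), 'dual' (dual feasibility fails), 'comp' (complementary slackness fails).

Gradient of f: grad f(x) = Q x + c = (3, 1)
Constraint values g_i(x) = a_i^T x - b_i:
  g_1((3, -2)) = 0
  g_2((3, -2)) = -3
Stationarity residual: grad f(x) + sum_i lambda_i a_i = (0, 0)
  -> stationarity OK
Primal feasibility (all g_i <= 0): OK
Dual feasibility (all lambda_i >= 0): FAILS
Complementary slackness (lambda_i * g_i(x) = 0 for all i): OK

Verdict: the first failing condition is dual_feasibility -> dual.

dual


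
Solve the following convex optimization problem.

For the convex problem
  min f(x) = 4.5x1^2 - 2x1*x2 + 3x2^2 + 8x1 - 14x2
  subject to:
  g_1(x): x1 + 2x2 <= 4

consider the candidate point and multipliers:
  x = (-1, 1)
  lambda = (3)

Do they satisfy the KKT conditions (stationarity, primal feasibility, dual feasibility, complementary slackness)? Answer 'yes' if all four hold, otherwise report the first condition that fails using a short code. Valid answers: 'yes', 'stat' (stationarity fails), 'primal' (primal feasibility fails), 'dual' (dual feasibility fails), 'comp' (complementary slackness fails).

Gradient of f: grad f(x) = Q x + c = (-3, -6)
Constraint values g_i(x) = a_i^T x - b_i:
  g_1((-1, 1)) = -3
Stationarity residual: grad f(x) + sum_i lambda_i a_i = (0, 0)
  -> stationarity OK
Primal feasibility (all g_i <= 0): OK
Dual feasibility (all lambda_i >= 0): OK
Complementary slackness (lambda_i * g_i(x) = 0 for all i): FAILS

Verdict: the first failing condition is complementary_slackness -> comp.

comp


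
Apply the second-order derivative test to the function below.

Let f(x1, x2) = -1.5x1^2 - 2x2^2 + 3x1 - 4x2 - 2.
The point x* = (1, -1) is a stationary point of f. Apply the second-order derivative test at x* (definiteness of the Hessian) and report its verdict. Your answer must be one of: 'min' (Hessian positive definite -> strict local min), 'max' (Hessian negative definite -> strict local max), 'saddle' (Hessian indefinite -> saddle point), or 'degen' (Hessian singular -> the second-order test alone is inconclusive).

Compute the Hessian H = grad^2 f:
  H = [[-3, 0], [0, -4]]
Verify stationarity: grad f(x*) = H x* + g = (0, 0).
Eigenvalues of H: -4, -3.
Both eigenvalues < 0, so H is negative definite -> x* is a strict local max.

max


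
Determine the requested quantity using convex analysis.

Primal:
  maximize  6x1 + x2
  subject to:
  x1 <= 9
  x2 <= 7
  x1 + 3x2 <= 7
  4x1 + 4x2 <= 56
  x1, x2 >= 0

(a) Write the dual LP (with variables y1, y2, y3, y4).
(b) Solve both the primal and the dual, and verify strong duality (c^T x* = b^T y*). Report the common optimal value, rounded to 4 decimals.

The standard primal-dual pair for 'max c^T x s.t. A x <= b, x >= 0' is:
  Dual:  min b^T y  s.t.  A^T y >= c,  y >= 0.

So the dual LP is:
  minimize  9y1 + 7y2 + 7y3 + 56y4
  subject to:
    y1 + y3 + 4y4 >= 6
    y2 + 3y3 + 4y4 >= 1
    y1, y2, y3, y4 >= 0

Solving the primal: x* = (7, 0).
  primal value c^T x* = 42.
Solving the dual: y* = (0, 0, 6, 0).
  dual value b^T y* = 42.
Strong duality: c^T x* = b^T y*. Confirmed.

42


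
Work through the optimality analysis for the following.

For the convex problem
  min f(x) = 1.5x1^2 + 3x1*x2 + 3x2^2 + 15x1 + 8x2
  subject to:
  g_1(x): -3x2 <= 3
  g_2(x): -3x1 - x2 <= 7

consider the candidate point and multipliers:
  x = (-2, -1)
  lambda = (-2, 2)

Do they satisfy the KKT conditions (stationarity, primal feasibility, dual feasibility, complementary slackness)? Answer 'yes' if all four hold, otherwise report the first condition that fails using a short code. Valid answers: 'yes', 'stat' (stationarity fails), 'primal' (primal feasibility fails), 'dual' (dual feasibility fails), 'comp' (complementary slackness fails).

Gradient of f: grad f(x) = Q x + c = (6, -4)
Constraint values g_i(x) = a_i^T x - b_i:
  g_1((-2, -1)) = 0
  g_2((-2, -1)) = 0
Stationarity residual: grad f(x) + sum_i lambda_i a_i = (0, 0)
  -> stationarity OK
Primal feasibility (all g_i <= 0): OK
Dual feasibility (all lambda_i >= 0): FAILS
Complementary slackness (lambda_i * g_i(x) = 0 for all i): OK

Verdict: the first failing condition is dual_feasibility -> dual.

dual


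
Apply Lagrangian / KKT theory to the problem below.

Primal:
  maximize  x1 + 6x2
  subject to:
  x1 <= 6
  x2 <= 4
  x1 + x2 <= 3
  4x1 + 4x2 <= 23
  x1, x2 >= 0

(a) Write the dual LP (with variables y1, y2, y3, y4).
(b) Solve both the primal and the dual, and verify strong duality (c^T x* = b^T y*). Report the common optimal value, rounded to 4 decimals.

The standard primal-dual pair for 'max c^T x s.t. A x <= b, x >= 0' is:
  Dual:  min b^T y  s.t.  A^T y >= c,  y >= 0.

So the dual LP is:
  minimize  6y1 + 4y2 + 3y3 + 23y4
  subject to:
    y1 + y3 + 4y4 >= 1
    y2 + y3 + 4y4 >= 6
    y1, y2, y3, y4 >= 0

Solving the primal: x* = (0, 3).
  primal value c^T x* = 18.
Solving the dual: y* = (0, 0, 6, 0).
  dual value b^T y* = 18.
Strong duality: c^T x* = b^T y*. Confirmed.

18


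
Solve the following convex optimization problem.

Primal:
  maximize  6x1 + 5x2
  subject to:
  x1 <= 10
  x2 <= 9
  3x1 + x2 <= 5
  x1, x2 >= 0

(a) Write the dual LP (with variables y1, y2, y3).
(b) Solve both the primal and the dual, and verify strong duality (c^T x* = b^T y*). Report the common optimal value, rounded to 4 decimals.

The standard primal-dual pair for 'max c^T x s.t. A x <= b, x >= 0' is:
  Dual:  min b^T y  s.t.  A^T y >= c,  y >= 0.

So the dual LP is:
  minimize  10y1 + 9y2 + 5y3
  subject to:
    y1 + 3y3 >= 6
    y2 + y3 >= 5
    y1, y2, y3 >= 0

Solving the primal: x* = (0, 5).
  primal value c^T x* = 25.
Solving the dual: y* = (0, 0, 5).
  dual value b^T y* = 25.
Strong duality: c^T x* = b^T y*. Confirmed.

25


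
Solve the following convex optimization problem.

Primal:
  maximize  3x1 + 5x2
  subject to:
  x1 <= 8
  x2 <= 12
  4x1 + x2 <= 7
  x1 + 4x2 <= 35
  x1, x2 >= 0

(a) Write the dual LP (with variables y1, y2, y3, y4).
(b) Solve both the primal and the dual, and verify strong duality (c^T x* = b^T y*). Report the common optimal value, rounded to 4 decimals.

The standard primal-dual pair for 'max c^T x s.t. A x <= b, x >= 0' is:
  Dual:  min b^T y  s.t.  A^T y >= c,  y >= 0.

So the dual LP is:
  minimize  8y1 + 12y2 + 7y3 + 35y4
  subject to:
    y1 + 4y3 + y4 >= 3
    y2 + y3 + 4y4 >= 5
    y1, y2, y3, y4 >= 0

Solving the primal: x* = (0, 7).
  primal value c^T x* = 35.
Solving the dual: y* = (0, 0, 5, 0).
  dual value b^T y* = 35.
Strong duality: c^T x* = b^T y*. Confirmed.

35


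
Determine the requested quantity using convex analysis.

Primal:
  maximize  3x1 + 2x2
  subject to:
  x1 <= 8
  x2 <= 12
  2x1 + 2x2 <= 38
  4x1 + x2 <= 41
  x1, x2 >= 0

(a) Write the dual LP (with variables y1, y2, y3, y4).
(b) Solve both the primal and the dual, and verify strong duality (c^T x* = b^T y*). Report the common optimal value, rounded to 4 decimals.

The standard primal-dual pair for 'max c^T x s.t. A x <= b, x >= 0' is:
  Dual:  min b^T y  s.t.  A^T y >= c,  y >= 0.

So the dual LP is:
  minimize  8y1 + 12y2 + 38y3 + 41y4
  subject to:
    y1 + 2y3 + 4y4 >= 3
    y2 + 2y3 + y4 >= 2
    y1, y2, y3, y4 >= 0

Solving the primal: x* = (7.3333, 11.6667).
  primal value c^T x* = 45.3333.
Solving the dual: y* = (0, 0, 0.8333, 0.3333).
  dual value b^T y* = 45.3333.
Strong duality: c^T x* = b^T y*. Confirmed.

45.3333


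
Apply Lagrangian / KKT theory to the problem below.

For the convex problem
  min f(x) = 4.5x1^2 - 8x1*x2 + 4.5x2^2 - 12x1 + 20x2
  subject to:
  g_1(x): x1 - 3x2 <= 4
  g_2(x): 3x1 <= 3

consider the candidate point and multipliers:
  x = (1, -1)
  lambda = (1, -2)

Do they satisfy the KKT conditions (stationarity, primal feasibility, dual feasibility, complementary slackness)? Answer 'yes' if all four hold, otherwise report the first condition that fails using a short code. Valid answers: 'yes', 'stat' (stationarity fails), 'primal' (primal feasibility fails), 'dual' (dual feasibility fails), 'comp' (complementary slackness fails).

Gradient of f: grad f(x) = Q x + c = (5, 3)
Constraint values g_i(x) = a_i^T x - b_i:
  g_1((1, -1)) = 0
  g_2((1, -1)) = 0
Stationarity residual: grad f(x) + sum_i lambda_i a_i = (0, 0)
  -> stationarity OK
Primal feasibility (all g_i <= 0): OK
Dual feasibility (all lambda_i >= 0): FAILS
Complementary slackness (lambda_i * g_i(x) = 0 for all i): OK

Verdict: the first failing condition is dual_feasibility -> dual.

dual


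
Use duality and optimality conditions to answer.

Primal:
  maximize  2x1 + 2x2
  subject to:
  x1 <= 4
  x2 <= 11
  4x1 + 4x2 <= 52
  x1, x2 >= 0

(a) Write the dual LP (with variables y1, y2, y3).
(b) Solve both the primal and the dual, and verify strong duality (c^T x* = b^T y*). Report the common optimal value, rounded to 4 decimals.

The standard primal-dual pair for 'max c^T x s.t. A x <= b, x >= 0' is:
  Dual:  min b^T y  s.t.  A^T y >= c,  y >= 0.

So the dual LP is:
  minimize  4y1 + 11y2 + 52y3
  subject to:
    y1 + 4y3 >= 2
    y2 + 4y3 >= 2
    y1, y2, y3 >= 0

Solving the primal: x* = (2, 11).
  primal value c^T x* = 26.
Solving the dual: y* = (0, 0, 0.5).
  dual value b^T y* = 26.
Strong duality: c^T x* = b^T y*. Confirmed.

26


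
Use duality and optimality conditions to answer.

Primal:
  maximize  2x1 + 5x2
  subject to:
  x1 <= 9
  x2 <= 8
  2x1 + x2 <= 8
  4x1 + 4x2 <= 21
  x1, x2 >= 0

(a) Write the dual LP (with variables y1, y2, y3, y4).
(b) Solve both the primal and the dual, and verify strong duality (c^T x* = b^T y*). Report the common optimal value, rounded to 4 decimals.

The standard primal-dual pair for 'max c^T x s.t. A x <= b, x >= 0' is:
  Dual:  min b^T y  s.t.  A^T y >= c,  y >= 0.

So the dual LP is:
  minimize  9y1 + 8y2 + 8y3 + 21y4
  subject to:
    y1 + 2y3 + 4y4 >= 2
    y2 + y3 + 4y4 >= 5
    y1, y2, y3, y4 >= 0

Solving the primal: x* = (0, 5.25).
  primal value c^T x* = 26.25.
Solving the dual: y* = (0, 0, 0, 1.25).
  dual value b^T y* = 26.25.
Strong duality: c^T x* = b^T y*. Confirmed.

26.25


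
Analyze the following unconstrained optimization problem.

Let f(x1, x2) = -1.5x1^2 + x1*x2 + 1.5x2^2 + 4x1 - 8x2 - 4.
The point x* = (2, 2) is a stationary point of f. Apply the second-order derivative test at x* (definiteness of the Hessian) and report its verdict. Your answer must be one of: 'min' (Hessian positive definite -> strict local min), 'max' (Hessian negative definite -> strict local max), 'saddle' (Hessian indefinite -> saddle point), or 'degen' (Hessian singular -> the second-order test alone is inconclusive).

Compute the Hessian H = grad^2 f:
  H = [[-3, 1], [1, 3]]
Verify stationarity: grad f(x*) = H x* + g = (0, 0).
Eigenvalues of H: -3.1623, 3.1623.
Eigenvalues have mixed signs, so H is indefinite -> x* is a saddle point.

saddle


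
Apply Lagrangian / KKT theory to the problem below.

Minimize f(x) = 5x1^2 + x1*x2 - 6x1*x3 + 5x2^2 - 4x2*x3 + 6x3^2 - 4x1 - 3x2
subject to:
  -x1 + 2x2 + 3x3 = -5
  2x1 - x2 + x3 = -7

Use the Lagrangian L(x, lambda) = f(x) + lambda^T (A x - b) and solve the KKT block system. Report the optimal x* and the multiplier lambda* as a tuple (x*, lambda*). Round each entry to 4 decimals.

Form the Lagrangian:
  L(x, lambda) = (1/2) x^T Q x + c^T x + lambda^T (A x - b)
Stationarity (grad_x L = 0): Q x + c + A^T lambda = 0.
Primal feasibility: A x = b.

This gives the KKT block system:
  [ Q   A^T ] [ x     ]   [-c ]
  [ A    0  ] [ lambda ] = [ b ]

Solving the linear system:
  x*      = (-2.3483, -0.0877, -2.391)
  lambda* = (2.1825, 7.7038)
  f(x*)   = 37.2476

x* = (-2.3483, -0.0877, -2.391), lambda* = (2.1825, 7.7038)


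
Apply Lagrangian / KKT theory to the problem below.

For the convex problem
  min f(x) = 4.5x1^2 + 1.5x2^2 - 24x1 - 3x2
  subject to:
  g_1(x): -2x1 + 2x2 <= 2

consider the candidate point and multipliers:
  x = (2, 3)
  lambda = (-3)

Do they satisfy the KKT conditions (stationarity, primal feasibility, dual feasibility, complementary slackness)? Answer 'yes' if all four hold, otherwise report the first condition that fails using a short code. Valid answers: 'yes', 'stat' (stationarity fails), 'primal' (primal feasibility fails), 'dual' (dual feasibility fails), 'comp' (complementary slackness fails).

Gradient of f: grad f(x) = Q x + c = (-6, 6)
Constraint values g_i(x) = a_i^T x - b_i:
  g_1((2, 3)) = 0
Stationarity residual: grad f(x) + sum_i lambda_i a_i = (0, 0)
  -> stationarity OK
Primal feasibility (all g_i <= 0): OK
Dual feasibility (all lambda_i >= 0): FAILS
Complementary slackness (lambda_i * g_i(x) = 0 for all i): OK

Verdict: the first failing condition is dual_feasibility -> dual.

dual


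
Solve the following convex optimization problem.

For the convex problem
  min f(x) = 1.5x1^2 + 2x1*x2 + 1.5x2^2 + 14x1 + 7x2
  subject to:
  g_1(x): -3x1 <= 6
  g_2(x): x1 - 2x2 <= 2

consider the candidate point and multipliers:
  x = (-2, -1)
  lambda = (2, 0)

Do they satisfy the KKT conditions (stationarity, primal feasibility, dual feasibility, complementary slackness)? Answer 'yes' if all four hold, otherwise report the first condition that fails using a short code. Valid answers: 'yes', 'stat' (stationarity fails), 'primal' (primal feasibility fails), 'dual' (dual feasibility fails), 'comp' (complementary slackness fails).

Gradient of f: grad f(x) = Q x + c = (6, 0)
Constraint values g_i(x) = a_i^T x - b_i:
  g_1((-2, -1)) = 0
  g_2((-2, -1)) = -2
Stationarity residual: grad f(x) + sum_i lambda_i a_i = (0, 0)
  -> stationarity OK
Primal feasibility (all g_i <= 0): OK
Dual feasibility (all lambda_i >= 0): OK
Complementary slackness (lambda_i * g_i(x) = 0 for all i): OK

Verdict: yes, KKT holds.

yes


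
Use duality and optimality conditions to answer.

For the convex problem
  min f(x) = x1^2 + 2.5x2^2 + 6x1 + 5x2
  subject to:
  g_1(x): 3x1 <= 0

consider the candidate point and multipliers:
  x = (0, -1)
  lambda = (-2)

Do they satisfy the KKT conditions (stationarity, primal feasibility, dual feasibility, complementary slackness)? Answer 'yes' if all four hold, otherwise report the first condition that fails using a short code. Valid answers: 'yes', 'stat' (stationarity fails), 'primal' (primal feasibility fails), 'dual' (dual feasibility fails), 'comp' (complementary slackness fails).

Gradient of f: grad f(x) = Q x + c = (6, 0)
Constraint values g_i(x) = a_i^T x - b_i:
  g_1((0, -1)) = 0
Stationarity residual: grad f(x) + sum_i lambda_i a_i = (0, 0)
  -> stationarity OK
Primal feasibility (all g_i <= 0): OK
Dual feasibility (all lambda_i >= 0): FAILS
Complementary slackness (lambda_i * g_i(x) = 0 for all i): OK

Verdict: the first failing condition is dual_feasibility -> dual.

dual


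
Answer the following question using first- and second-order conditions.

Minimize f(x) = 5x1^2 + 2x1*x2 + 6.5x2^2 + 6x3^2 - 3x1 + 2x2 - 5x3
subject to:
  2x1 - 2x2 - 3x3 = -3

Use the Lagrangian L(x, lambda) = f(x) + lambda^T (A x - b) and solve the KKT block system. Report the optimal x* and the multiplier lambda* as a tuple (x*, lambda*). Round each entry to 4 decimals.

Form the Lagrangian:
  L(x, lambda) = (1/2) x^T Q x + c^T x + lambda^T (A x - b)
Stationarity (grad_x L = 0): Q x + c + A^T lambda = 0.
Primal feasibility: A x = b.

This gives the KKT block system:
  [ Q   A^T ] [ x     ]   [-c ]
  [ A    0  ] [ lambda ] = [ b ]

Solving the linear system:
  x*      = (-0.0802, 0.1309, 0.8593)
  lambda* = (1.7704)
  f(x*)   = 0.7586

x* = (-0.0802, 0.1309, 0.8593), lambda* = (1.7704)


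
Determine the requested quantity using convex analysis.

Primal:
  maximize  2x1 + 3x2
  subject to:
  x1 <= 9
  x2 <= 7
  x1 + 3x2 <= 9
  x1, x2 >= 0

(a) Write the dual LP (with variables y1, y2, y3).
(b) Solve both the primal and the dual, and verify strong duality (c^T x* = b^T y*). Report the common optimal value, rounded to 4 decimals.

The standard primal-dual pair for 'max c^T x s.t. A x <= b, x >= 0' is:
  Dual:  min b^T y  s.t.  A^T y >= c,  y >= 0.

So the dual LP is:
  minimize  9y1 + 7y2 + 9y3
  subject to:
    y1 + y3 >= 2
    y2 + 3y3 >= 3
    y1, y2, y3 >= 0

Solving the primal: x* = (9, 0).
  primal value c^T x* = 18.
Solving the dual: y* = (1, 0, 1).
  dual value b^T y* = 18.
Strong duality: c^T x* = b^T y*. Confirmed.

18


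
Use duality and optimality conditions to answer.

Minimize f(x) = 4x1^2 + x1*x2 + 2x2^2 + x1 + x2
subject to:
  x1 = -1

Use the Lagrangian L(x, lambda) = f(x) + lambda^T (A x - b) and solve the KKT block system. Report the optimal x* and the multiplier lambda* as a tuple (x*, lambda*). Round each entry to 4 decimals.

Form the Lagrangian:
  L(x, lambda) = (1/2) x^T Q x + c^T x + lambda^T (A x - b)
Stationarity (grad_x L = 0): Q x + c + A^T lambda = 0.
Primal feasibility: A x = b.

This gives the KKT block system:
  [ Q   A^T ] [ x     ]   [-c ]
  [ A    0  ] [ lambda ] = [ b ]

Solving the linear system:
  x*      = (-1, 0)
  lambda* = (7)
  f(x*)   = 3

x* = (-1, 0), lambda* = (7)


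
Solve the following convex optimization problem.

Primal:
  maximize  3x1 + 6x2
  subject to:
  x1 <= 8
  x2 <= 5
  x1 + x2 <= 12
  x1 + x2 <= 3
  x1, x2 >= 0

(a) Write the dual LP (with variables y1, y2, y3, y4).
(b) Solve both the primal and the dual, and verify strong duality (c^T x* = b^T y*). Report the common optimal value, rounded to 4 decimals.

The standard primal-dual pair for 'max c^T x s.t. A x <= b, x >= 0' is:
  Dual:  min b^T y  s.t.  A^T y >= c,  y >= 0.

So the dual LP is:
  minimize  8y1 + 5y2 + 12y3 + 3y4
  subject to:
    y1 + y3 + y4 >= 3
    y2 + y3 + y4 >= 6
    y1, y2, y3, y4 >= 0

Solving the primal: x* = (0, 3).
  primal value c^T x* = 18.
Solving the dual: y* = (0, 0, 0, 6).
  dual value b^T y* = 18.
Strong duality: c^T x* = b^T y*. Confirmed.

18


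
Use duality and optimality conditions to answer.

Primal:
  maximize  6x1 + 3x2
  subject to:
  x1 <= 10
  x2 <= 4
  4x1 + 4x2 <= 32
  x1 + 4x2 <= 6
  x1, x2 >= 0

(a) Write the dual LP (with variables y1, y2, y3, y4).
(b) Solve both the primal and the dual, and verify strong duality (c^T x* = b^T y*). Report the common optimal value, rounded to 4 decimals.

The standard primal-dual pair for 'max c^T x s.t. A x <= b, x >= 0' is:
  Dual:  min b^T y  s.t.  A^T y >= c,  y >= 0.

So the dual LP is:
  minimize  10y1 + 4y2 + 32y3 + 6y4
  subject to:
    y1 + 4y3 + y4 >= 6
    y2 + 4y3 + 4y4 >= 3
    y1, y2, y3, y4 >= 0

Solving the primal: x* = (6, 0).
  primal value c^T x* = 36.
Solving the dual: y* = (0, 0, 0, 6).
  dual value b^T y* = 36.
Strong duality: c^T x* = b^T y*. Confirmed.

36


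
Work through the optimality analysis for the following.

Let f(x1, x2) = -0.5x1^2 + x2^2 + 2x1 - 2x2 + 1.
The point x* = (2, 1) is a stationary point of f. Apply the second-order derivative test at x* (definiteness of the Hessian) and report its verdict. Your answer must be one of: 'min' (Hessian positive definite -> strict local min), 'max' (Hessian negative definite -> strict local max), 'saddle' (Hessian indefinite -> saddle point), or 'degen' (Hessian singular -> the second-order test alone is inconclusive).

Compute the Hessian H = grad^2 f:
  H = [[-1, 0], [0, 2]]
Verify stationarity: grad f(x*) = H x* + g = (0, 0).
Eigenvalues of H: -1, 2.
Eigenvalues have mixed signs, so H is indefinite -> x* is a saddle point.

saddle


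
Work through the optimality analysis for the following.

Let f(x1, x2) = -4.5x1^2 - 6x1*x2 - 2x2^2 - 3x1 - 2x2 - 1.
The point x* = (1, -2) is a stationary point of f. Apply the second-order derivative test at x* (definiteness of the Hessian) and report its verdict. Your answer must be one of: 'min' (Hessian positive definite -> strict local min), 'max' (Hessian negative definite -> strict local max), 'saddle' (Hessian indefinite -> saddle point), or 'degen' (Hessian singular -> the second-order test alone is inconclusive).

Compute the Hessian H = grad^2 f:
  H = [[-9, -6], [-6, -4]]
Verify stationarity: grad f(x*) = H x* + g = (0, 0).
Eigenvalues of H: -13, 0.
H has a zero eigenvalue (singular; negative semidefinite but not definite), so H is neither positive definite, negative definite, nor indefinite. The second-order test alone is inconclusive -> degen.
(Indeed, f is constant along the null direction of H through x*, so x* is not a strict local extremum.)

degen


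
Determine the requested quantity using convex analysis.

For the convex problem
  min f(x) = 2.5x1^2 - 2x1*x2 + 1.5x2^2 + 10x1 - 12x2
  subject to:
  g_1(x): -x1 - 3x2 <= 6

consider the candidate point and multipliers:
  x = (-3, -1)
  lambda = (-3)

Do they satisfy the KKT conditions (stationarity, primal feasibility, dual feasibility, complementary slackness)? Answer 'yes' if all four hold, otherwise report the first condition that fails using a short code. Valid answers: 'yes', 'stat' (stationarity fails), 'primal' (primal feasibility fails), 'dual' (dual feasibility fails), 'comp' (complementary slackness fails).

Gradient of f: grad f(x) = Q x + c = (-3, -9)
Constraint values g_i(x) = a_i^T x - b_i:
  g_1((-3, -1)) = 0
Stationarity residual: grad f(x) + sum_i lambda_i a_i = (0, 0)
  -> stationarity OK
Primal feasibility (all g_i <= 0): OK
Dual feasibility (all lambda_i >= 0): FAILS
Complementary slackness (lambda_i * g_i(x) = 0 for all i): OK

Verdict: the first failing condition is dual_feasibility -> dual.

dual


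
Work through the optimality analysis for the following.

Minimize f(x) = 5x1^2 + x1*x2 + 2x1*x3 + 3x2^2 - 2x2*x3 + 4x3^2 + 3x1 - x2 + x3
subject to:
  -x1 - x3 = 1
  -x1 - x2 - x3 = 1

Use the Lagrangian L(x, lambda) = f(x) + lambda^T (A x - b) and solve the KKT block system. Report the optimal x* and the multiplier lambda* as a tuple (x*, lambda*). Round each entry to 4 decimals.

Form the Lagrangian:
  L(x, lambda) = (1/2) x^T Q x + c^T x + lambda^T (A x - b)
Stationarity (grad_x L = 0): Q x + c + A^T lambda = 0.
Primal feasibility: A x = b.

This gives the KKT block system:
  [ Q   A^T ] [ x     ]   [-c ]
  [ A    0  ] [ lambda ] = [ b ]

Solving the linear system:
  x*      = (-0.5714, 0, -0.4286)
  lambda* = (-2.8571, -0.7143)
  f(x*)   = 0.7143

x* = (-0.5714, 0, -0.4286), lambda* = (-2.8571, -0.7143)


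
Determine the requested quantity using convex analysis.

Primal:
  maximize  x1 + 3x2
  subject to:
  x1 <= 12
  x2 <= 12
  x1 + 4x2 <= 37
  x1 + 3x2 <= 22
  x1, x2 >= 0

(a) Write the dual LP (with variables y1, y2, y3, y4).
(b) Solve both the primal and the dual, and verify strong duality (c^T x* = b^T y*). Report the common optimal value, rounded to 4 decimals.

The standard primal-dual pair for 'max c^T x s.t. A x <= b, x >= 0' is:
  Dual:  min b^T y  s.t.  A^T y >= c,  y >= 0.

So the dual LP is:
  minimize  12y1 + 12y2 + 37y3 + 22y4
  subject to:
    y1 + y3 + y4 >= 1
    y2 + 4y3 + 3y4 >= 3
    y1, y2, y3, y4 >= 0

Solving the primal: x* = (12, 3.3333).
  primal value c^T x* = 22.
Solving the dual: y* = (0, 0, 0, 1).
  dual value b^T y* = 22.
Strong duality: c^T x* = b^T y*. Confirmed.

22


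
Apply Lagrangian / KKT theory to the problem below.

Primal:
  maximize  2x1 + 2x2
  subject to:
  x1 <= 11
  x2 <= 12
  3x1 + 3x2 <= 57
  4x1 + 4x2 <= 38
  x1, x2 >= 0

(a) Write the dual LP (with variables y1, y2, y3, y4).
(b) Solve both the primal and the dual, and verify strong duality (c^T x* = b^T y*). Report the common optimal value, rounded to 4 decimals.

The standard primal-dual pair for 'max c^T x s.t. A x <= b, x >= 0' is:
  Dual:  min b^T y  s.t.  A^T y >= c,  y >= 0.

So the dual LP is:
  minimize  11y1 + 12y2 + 57y3 + 38y4
  subject to:
    y1 + 3y3 + 4y4 >= 2
    y2 + 3y3 + 4y4 >= 2
    y1, y2, y3, y4 >= 0

Solving the primal: x* = (9.5, 0).
  primal value c^T x* = 19.
Solving the dual: y* = (0, 0, 0, 0.5).
  dual value b^T y* = 19.
Strong duality: c^T x* = b^T y*. Confirmed.

19


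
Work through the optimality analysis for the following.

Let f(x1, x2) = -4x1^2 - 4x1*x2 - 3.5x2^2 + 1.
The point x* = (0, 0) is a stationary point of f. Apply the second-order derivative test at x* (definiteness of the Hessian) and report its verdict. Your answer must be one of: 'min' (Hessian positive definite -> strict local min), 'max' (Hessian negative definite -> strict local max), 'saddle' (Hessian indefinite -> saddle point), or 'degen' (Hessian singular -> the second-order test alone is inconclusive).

Compute the Hessian H = grad^2 f:
  H = [[-8, -4], [-4, -7]]
Verify stationarity: grad f(x*) = H x* + g = (0, 0).
Eigenvalues of H: -11.5311, -3.4689.
Both eigenvalues < 0, so H is negative definite -> x* is a strict local max.

max


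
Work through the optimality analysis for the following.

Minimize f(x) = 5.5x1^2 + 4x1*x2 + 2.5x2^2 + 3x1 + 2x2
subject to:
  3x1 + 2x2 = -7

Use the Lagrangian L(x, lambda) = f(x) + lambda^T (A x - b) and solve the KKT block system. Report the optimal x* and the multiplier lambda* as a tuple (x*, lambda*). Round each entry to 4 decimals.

Form the Lagrangian:
  L(x, lambda) = (1/2) x^T Q x + c^T x + lambda^T (A x - b)
Stationarity (grad_x L = 0): Q x + c + A^T lambda = 0.
Primal feasibility: A x = b.

This gives the KKT block system:
  [ Q   A^T ] [ x     ]   [-c ]
  [ A    0  ] [ lambda ] = [ b ]

Solving the linear system:
  x*      = (-1.1951, -1.7073)
  lambda* = (5.6585)
  f(x*)   = 16.3049

x* = (-1.1951, -1.7073), lambda* = (5.6585)
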